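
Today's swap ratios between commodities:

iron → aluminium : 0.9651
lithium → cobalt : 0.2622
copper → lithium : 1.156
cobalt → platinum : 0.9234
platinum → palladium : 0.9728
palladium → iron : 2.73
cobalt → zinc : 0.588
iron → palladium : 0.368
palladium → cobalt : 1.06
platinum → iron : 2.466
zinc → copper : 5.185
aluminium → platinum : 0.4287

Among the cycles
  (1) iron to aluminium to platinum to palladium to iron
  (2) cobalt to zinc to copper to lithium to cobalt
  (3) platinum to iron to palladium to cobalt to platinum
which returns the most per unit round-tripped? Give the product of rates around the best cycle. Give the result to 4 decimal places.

(1) 0.9651 × 0.4287 × 0.9728 × 2.73 = 1.09878
(2) 0.588 × 5.185 × 1.156 × 0.2622 = 0.92409
(3) 2.466 × 0.368 × 1.06 × 0.9234 = 0.88825
Highest is cycle (1) at 1.0988 (>1, arbitrage).

1.0988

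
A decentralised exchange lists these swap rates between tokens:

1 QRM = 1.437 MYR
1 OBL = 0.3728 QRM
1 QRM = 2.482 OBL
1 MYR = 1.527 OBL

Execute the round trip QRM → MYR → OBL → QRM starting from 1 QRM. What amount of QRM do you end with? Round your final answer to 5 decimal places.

1 QRM × 1.437 = 1.437 MYR
1.437 MYR × 1.527 = 2.194299 OBL
2.194299 OBL × 0.3728 = 0.8180346672 QRM

0.81803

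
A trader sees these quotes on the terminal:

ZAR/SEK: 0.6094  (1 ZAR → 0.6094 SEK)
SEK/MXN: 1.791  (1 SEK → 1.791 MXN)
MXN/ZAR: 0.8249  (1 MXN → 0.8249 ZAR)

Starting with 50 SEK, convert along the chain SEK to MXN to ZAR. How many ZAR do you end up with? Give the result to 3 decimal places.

50 SEK × 1.791 = 89.55 MXN
89.55 MXN × 0.8249 = 73.869795 ZAR

73.870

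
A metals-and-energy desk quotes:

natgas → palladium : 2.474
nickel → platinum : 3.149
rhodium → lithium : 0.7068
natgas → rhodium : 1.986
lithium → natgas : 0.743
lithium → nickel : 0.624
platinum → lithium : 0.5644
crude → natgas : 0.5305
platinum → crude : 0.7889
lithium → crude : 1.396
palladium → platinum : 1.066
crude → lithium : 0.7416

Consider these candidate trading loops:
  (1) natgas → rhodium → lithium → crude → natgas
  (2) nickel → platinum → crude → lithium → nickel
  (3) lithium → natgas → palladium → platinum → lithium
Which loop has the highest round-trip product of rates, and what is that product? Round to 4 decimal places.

(1) 1.986 × 0.7068 × 1.396 × 0.5305 = 1.03955
(2) 3.149 × 0.7889 × 0.7416 × 0.624 = 1.14961
(3) 0.743 × 2.474 × 1.066 × 0.5644 = 1.10594
Highest is cycle (2) at 1.1496 (>1, arbitrage).

1.1496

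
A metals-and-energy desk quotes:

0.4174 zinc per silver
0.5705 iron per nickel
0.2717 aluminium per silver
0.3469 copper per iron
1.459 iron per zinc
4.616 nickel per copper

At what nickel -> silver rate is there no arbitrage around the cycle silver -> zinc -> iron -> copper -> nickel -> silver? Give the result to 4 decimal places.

1.0255

Known legs of the cycle: 0.4174 × 1.459 × 0.3469 × 4.616 = 0.97516439630864
For no arbitrage the full-cycle product must be 1, so the missing rate is 1 / 0.97516439630864 ≈ 1.025468.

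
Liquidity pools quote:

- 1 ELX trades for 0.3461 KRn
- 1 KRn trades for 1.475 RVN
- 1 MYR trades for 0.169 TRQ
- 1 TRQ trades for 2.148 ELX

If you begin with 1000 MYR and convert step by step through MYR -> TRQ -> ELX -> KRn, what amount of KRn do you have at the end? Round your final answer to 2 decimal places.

1000 MYR × 0.169 = 169 TRQ
169 TRQ × 2.148 = 363.012 ELX
363.012 ELX × 0.3461 = 125.6384532 KRn

125.64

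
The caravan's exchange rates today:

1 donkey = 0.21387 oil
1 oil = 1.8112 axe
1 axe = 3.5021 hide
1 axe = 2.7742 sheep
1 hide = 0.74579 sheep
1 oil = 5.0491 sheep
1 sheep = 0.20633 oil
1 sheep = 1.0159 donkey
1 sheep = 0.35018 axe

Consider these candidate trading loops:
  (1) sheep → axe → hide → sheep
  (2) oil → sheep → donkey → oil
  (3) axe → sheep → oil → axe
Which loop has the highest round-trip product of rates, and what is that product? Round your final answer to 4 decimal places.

(1) 0.35018 × 3.5021 × 0.74579 = 0.91461
(2) 5.0491 × 1.0159 × 0.21387 = 1.09702
(3) 2.7742 × 0.20633 × 1.8112 = 1.03673
Highest is cycle (2) at 1.0970 (>1, arbitrage).

1.0970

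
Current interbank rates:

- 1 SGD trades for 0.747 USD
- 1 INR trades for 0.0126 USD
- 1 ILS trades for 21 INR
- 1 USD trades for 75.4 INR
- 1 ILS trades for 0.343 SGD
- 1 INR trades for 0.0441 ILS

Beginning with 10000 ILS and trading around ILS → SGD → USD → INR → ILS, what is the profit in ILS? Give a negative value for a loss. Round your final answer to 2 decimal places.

10000 ILS × 0.343 = 3430 SGD
3430 SGD × 0.747 = 2562.21 USD
2562.21 USD × 75.4 = 193190.634 INR
193190.634 INR × 0.0441 = 8519.7069594 ILS
Net change: 8519.7069594 − 10000 = -1480.2930406 ILS

-1480.29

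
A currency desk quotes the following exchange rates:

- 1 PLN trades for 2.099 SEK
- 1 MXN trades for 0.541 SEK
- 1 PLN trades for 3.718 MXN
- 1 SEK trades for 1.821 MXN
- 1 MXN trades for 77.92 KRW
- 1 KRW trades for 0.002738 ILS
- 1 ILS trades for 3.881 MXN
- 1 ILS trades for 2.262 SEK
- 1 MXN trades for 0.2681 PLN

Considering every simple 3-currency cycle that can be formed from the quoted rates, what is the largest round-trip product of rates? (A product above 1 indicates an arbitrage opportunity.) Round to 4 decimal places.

PLN→SEK→MXN→PLN: 2.099 × 1.821 × 0.2681 = 1.02475
MXN→KRW→ILS→MXN: 77.92 × 0.002738 × 3.881 = 0.82799
Maximum is PLN→SEK→MXN→PLN at 1.0248; arbitrage exists.

1.0248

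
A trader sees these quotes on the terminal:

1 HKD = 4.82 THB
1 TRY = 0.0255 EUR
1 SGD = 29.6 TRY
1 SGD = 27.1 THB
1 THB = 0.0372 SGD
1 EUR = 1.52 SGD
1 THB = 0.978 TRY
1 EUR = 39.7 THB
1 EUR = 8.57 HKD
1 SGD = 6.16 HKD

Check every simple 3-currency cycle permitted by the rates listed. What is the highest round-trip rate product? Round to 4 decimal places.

TRY→EUR→SGD→TRY: 0.0255 × 1.52 × 29.6 = 1.14730
HKD→THB→SGD→HKD: 4.82 × 0.0372 × 6.16 = 1.10451
TRY→EUR→THB→TRY: 0.0255 × 39.7 × 0.978 = 0.99008
Maximum is TRY→EUR→SGD→TRY at 1.1473; arbitrage exists.

1.1473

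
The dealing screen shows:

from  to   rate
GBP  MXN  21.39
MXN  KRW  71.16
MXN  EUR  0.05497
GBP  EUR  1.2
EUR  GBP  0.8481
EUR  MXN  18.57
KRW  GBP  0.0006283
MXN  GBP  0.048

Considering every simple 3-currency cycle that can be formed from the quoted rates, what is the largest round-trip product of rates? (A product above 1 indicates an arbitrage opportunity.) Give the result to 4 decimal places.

1.0696

MXN→GBP→EUR→MXN: 0.048 × 1.2 × 18.57 = 1.06963
MXN→EUR→GBP→MXN: 0.05497 × 0.8481 × 21.39 = 0.99720
MXN→KRW→GBP→MXN: 71.16 × 0.0006283 × 21.39 = 0.95634
Maximum is MXN→GBP→EUR→MXN at 1.0696; arbitrage exists.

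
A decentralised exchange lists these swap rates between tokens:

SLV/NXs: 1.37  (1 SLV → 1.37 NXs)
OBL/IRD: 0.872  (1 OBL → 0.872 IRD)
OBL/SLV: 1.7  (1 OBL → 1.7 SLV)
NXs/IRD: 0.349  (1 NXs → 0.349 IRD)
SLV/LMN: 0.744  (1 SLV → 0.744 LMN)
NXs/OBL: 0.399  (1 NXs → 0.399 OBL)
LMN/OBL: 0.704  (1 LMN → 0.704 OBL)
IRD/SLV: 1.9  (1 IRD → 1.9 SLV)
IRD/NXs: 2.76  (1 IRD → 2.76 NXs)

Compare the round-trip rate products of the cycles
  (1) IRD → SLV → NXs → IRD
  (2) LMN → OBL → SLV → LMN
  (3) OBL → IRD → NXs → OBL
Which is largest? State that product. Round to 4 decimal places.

0.9603

(1) 1.9 × 1.37 × 0.349 = 0.90845
(2) 0.704 × 1.7 × 0.744 = 0.89042
(3) 0.872 × 2.76 × 0.399 = 0.96028
Highest is cycle (3) at 0.9603 (≤1, no arbitrage).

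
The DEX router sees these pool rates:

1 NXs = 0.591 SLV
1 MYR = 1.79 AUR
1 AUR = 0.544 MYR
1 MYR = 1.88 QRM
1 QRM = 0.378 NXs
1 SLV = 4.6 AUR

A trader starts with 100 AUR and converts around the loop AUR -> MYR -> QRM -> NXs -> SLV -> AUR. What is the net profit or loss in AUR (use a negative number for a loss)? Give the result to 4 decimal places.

5.0979

100 AUR × 0.544 = 54.4 MYR
54.4 MYR × 1.88 = 102.272 QRM
102.272 QRM × 0.378 = 38.658816 NXs
38.658816 NXs × 0.591 = 22.847360256 SLV
22.847360256 SLV × 4.6 = 105.0978571776 AUR
Net change: 105.0978571776 − 100 = 5.0978571776 AUR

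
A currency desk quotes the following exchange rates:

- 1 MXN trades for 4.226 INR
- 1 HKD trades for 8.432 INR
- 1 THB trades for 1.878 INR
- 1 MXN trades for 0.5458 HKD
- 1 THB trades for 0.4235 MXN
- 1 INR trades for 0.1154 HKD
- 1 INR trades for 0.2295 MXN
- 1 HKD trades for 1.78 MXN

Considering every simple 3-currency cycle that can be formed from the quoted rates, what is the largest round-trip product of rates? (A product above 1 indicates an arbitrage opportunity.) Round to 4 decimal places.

1.0562

HKD→INR→MXN→HKD: 8.432 × 0.2295 × 0.5458 = 1.05620
HKD→MXN→INR→HKD: 1.78 × 4.226 × 0.1154 = 0.86807
Maximum is HKD→INR→MXN→HKD at 1.0562; arbitrage exists.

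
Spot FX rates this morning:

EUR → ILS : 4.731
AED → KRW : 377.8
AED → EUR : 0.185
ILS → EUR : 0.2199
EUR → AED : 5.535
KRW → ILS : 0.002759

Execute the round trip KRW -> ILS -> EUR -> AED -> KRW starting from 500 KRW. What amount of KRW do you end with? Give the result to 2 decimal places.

634.35

500 KRW × 0.002759 = 1.3795 ILS
1.3795 ILS × 0.2199 = 0.30335205 EUR
0.30335205 EUR × 5.535 = 1.67905359675 AED
1.67905359675 AED × 377.8 = 634.34644885215 KRW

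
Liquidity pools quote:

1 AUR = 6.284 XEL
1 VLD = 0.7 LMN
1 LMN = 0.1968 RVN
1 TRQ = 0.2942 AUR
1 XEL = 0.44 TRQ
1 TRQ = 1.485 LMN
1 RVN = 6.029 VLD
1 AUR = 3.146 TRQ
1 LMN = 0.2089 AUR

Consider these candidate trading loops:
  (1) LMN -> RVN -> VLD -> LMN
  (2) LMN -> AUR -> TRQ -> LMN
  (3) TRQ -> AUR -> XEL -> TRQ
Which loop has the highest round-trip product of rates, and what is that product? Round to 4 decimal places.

0.9759

(1) 0.1968 × 6.029 × 0.7 = 0.83056
(2) 0.2089 × 3.146 × 1.485 = 0.97594
(3) 0.2942 × 6.284 × 0.44 = 0.81345
Highest is cycle (2) at 0.9759 (≤1, no arbitrage).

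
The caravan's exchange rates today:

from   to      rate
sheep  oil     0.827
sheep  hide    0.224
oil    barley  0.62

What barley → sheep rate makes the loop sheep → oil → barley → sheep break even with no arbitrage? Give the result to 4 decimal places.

1.9503

Known legs of the cycle: 0.827 × 0.62 = 0.51274
For no arbitrage the full-cycle product must be 1, so the missing rate is 1 / 0.51274 ≈ 1.950306.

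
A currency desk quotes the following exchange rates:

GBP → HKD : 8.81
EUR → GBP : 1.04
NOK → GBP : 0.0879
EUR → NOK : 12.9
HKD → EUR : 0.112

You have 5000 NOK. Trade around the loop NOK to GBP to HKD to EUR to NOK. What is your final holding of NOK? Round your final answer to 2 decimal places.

5000 NOK × 0.0879 = 439.5 GBP
439.5 GBP × 8.81 = 3871.995 HKD
3871.995 HKD × 0.112 = 433.66344 EUR
433.66344 EUR × 12.9 = 5594.258376 NOK

5594.26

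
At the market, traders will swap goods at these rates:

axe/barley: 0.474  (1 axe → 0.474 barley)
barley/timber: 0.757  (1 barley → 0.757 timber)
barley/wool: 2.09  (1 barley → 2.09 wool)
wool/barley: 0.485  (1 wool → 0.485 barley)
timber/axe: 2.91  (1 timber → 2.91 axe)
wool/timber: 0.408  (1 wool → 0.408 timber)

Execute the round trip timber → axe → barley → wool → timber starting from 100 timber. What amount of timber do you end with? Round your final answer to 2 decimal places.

117.62

100 timber × 2.91 = 291 axe
291 axe × 0.474 = 137.934 barley
137.934 barley × 2.09 = 288.28206 wool
288.28206 wool × 0.408 = 117.61908048 timber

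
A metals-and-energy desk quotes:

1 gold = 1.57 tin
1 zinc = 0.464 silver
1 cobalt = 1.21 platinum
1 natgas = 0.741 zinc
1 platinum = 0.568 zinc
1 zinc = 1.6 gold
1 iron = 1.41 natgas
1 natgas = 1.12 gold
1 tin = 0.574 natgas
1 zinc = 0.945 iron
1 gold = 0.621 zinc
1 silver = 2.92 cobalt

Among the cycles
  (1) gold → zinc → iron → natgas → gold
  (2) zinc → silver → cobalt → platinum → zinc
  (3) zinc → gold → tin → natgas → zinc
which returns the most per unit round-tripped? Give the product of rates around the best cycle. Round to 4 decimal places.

1.0684

(1) 0.621 × 0.945 × 1.41 × 1.12 = 0.92675
(2) 0.464 × 2.92 × 1.21 × 0.568 = 0.93118
(3) 1.6 × 1.57 × 0.574 × 0.741 = 1.06844
Highest is cycle (3) at 1.0684 (>1, arbitrage).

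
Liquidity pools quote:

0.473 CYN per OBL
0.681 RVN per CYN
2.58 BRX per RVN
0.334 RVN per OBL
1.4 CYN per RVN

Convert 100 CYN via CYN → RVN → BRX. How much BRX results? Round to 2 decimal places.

100 CYN × 0.681 = 68.1 RVN
68.1 RVN × 2.58 = 175.698 BRX

175.70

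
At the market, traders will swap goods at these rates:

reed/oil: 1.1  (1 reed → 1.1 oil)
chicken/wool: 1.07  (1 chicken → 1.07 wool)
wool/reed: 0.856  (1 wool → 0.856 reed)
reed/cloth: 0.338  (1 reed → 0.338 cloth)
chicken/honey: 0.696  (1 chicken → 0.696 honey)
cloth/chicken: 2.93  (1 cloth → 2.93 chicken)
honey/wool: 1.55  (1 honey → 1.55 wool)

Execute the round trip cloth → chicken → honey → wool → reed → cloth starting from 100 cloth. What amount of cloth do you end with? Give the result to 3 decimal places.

100 cloth × 2.93 = 293 chicken
293 chicken × 0.696 = 203.928 honey
203.928 honey × 1.55 = 316.0884 wool
316.0884 wool × 0.856 = 270.5716704 reed
270.5716704 reed × 0.338 = 91.4532245952 cloth

91.453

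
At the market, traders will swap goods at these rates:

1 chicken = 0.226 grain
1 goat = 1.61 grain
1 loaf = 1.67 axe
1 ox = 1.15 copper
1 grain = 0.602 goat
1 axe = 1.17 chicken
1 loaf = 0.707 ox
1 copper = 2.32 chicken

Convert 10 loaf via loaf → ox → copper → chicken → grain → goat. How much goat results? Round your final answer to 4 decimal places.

2.5663

10 loaf × 0.707 = 7.07 ox
7.07 ox × 1.15 = 8.1305 copper
8.1305 copper × 2.32 = 18.86276 chicken
18.86276 chicken × 0.226 = 4.26298376 grain
4.26298376 grain × 0.602 = 2.56631622352 goat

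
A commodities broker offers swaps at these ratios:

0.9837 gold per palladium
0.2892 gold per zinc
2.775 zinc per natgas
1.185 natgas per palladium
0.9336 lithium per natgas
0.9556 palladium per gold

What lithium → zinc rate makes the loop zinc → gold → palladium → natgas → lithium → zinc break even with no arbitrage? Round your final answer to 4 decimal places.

Known legs of the cycle: 0.2892 × 0.9556 × 1.185 × 0.9336 = 0.30574095872832
For no arbitrage the full-cycle product must be 1, so the missing rate is 1 / 0.30574095872832 ≈ 3.270743.

3.2707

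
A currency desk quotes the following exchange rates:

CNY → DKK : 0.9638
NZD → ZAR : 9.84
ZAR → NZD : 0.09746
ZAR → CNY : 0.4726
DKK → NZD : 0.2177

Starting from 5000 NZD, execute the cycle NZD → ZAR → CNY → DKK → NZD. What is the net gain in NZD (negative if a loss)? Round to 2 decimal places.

5000 NZD × 9.84 = 49200 ZAR
49200 ZAR × 0.4726 = 23251.92 CNY
23251.92 CNY × 0.9638 = 22410.200496 DKK
22410.200496 DKK × 0.2177 = 4878.7006479792 NZD
Net change: 4878.7006479792 − 5000 = -121.2993520208 NZD

-121.30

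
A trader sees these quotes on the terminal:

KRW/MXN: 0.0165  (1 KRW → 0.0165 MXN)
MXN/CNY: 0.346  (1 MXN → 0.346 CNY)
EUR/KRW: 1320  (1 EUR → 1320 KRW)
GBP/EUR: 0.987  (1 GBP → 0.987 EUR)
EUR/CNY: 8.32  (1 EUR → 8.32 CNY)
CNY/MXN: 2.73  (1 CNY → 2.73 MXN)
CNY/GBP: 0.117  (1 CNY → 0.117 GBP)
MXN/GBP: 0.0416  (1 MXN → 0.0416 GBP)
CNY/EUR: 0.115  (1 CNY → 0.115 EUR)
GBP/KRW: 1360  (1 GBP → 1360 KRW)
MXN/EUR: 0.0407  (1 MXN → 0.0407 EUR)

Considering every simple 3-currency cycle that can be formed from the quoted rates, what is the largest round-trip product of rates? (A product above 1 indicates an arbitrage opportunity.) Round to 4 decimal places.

0.9608

GBP→EUR→CNY→GBP: 0.987 × 8.32 × 0.117 = 0.96079
GBP→KRW→MXN→GBP: 1360 × 0.0165 × 0.0416 = 0.93350
CNY→MXN→EUR→CNY: 2.73 × 0.0407 × 8.32 = 0.92444
KRW→MXN→EUR→KRW: 0.0165 × 0.0407 × 1320 = 0.88645
Maximum is GBP→EUR→CNY→GBP at 0.9608; no arbitrage — every cycle loses value.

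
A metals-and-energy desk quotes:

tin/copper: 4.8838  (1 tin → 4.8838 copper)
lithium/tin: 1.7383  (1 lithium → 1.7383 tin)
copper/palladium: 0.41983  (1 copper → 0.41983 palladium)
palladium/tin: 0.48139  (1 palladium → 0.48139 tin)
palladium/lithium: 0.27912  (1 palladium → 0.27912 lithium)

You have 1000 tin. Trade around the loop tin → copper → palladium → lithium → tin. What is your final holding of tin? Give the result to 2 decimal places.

1000 tin × 4.8838 = 4883.8 copper
4883.8 copper × 0.41983 = 2050.365754 palladium
2050.365754 palladium × 0.27912 = 572.29808925648 lithium
572.29808925648 lithium × 1.7383 = 994.825768554539184 tin

994.83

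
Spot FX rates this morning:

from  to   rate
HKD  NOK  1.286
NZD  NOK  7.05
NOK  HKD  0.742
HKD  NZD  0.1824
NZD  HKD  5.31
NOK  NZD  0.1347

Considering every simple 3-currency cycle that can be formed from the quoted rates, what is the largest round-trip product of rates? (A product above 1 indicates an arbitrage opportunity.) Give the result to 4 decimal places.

0.9542

HKD→NZD→NOK→HKD: 0.1824 × 7.05 × 0.742 = 0.95415
HKD→NOK→NZD→HKD: 1.286 × 0.1347 × 5.31 = 0.91982
Maximum is HKD→NZD→NOK→HKD at 0.9542; no arbitrage — every cycle loses value.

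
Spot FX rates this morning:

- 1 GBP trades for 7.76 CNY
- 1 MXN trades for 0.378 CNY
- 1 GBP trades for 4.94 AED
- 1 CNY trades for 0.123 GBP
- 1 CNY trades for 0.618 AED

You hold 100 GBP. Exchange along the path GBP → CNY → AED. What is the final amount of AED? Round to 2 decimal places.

100 GBP × 7.76 = 776 CNY
776 CNY × 0.618 = 479.568 AED

479.57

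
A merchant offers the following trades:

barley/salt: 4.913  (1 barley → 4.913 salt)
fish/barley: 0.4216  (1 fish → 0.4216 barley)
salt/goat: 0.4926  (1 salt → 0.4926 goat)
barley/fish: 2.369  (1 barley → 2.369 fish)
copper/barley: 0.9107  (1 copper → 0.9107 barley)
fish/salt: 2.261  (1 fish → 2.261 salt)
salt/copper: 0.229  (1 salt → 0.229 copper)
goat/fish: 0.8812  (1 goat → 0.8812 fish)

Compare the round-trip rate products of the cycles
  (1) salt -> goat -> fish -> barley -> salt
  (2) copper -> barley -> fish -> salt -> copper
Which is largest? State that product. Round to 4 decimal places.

1.1171

(1) 0.4926 × 0.8812 × 0.4216 × 4.913 = 0.89912
(2) 0.9107 × 2.369 × 2.261 × 0.229 = 1.11706
Highest is cycle (2) at 1.1171 (>1, arbitrage).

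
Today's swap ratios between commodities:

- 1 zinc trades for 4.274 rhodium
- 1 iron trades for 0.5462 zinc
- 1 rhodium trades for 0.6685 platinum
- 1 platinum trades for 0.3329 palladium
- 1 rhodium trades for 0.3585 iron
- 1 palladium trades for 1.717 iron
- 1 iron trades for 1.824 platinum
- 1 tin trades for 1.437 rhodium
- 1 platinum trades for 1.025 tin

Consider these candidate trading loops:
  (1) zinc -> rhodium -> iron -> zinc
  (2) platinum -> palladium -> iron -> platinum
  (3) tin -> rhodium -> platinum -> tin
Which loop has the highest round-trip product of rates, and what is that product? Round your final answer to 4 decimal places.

(1) 4.274 × 0.3585 × 0.5462 = 0.83690
(2) 0.3329 × 1.717 × 1.824 = 1.04258
(3) 1.437 × 0.6685 × 1.025 = 0.98465
Highest is cycle (2) at 1.0426 (>1, arbitrage).

1.0426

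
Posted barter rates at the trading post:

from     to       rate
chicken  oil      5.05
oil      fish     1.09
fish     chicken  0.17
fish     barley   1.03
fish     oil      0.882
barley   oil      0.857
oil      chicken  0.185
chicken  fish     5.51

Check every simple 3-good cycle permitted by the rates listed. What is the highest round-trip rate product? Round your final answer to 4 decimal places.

fish→barley→oil→fish: 1.03 × 0.857 × 1.09 = 0.96215
fish→chicken→oil→fish: 0.17 × 5.05 × 1.09 = 0.93577
fish→oil→chicken→fish: 0.882 × 0.185 × 5.51 = 0.89907
Maximum is fish→barley→oil→fish at 0.9622; no arbitrage — every cycle loses value.

0.9622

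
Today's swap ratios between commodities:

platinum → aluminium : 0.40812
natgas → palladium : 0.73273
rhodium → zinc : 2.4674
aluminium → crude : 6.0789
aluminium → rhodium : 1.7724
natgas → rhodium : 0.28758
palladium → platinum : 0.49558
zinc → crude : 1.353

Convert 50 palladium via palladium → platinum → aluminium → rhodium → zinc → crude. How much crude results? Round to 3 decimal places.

50 palladium × 0.49558 = 24.779 platinum
24.779 platinum × 0.40812 = 10.11280548 aluminium
10.11280548 aluminium × 1.7724 = 17.923936432752 rhodium
17.923936432752 rhodium × 2.4674 = 44.2255207541722848 zinc
44.2255207541722848 zinc × 1.353 = 59.8371295803951013344 crude

59.837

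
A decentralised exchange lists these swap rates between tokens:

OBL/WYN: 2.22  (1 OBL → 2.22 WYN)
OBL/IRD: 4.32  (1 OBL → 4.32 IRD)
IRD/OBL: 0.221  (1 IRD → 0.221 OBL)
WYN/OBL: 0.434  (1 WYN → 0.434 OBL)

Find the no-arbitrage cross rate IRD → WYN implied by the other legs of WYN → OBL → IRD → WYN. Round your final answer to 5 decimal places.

Known legs of the cycle: 0.434 × 4.32 = 1.87488
For no arbitrage the full-cycle product must be 1, so the missing rate is 1 / 1.87488 ≈ 0.5333675.

0.53337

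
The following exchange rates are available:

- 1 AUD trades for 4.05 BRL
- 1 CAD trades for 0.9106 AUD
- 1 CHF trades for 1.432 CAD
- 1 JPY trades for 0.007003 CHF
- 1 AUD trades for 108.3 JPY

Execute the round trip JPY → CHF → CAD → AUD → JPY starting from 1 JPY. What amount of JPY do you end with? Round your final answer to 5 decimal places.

0.98897

1 JPY × 0.007003 = 0.007003 CHF
0.007003 CHF × 1.432 = 0.010028296 CAD
0.010028296 CAD × 0.9106 = 0.0091317663376 AUD
0.0091317663376 AUD × 108.3 = 0.98897029436208 JPY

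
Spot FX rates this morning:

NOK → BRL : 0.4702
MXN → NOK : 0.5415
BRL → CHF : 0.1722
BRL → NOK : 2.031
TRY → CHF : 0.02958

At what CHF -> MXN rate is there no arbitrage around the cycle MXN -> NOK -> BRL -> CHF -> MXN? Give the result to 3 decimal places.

22.808

Known legs of the cycle: 0.5415 × 0.4702 × 0.1722 = 0.04384441026
For no arbitrage the full-cycle product must be 1, so the missing rate is 1 / 0.04384441026 ≈ 22.80792.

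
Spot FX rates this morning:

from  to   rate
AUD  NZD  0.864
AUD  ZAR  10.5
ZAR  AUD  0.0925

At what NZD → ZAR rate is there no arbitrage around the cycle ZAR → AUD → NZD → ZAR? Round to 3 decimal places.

12.513

Known legs of the cycle: 0.0925 × 0.864 = 0.07992
For no arbitrage the full-cycle product must be 1, so the missing rate is 1 / 0.07992 ≈ 12.51251.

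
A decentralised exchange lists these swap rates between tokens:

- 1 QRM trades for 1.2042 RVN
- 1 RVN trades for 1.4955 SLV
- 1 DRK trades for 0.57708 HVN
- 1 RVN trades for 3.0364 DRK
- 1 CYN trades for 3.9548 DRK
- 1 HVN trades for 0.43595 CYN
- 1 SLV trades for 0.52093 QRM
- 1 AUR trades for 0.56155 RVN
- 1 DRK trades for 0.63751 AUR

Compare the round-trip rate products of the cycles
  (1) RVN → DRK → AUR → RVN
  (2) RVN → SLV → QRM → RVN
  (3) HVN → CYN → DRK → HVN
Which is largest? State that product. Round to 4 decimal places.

1.0870

(1) 3.0364 × 0.63751 × 0.56155 = 1.08701
(2) 1.4955 × 0.52093 × 1.2042 = 0.93813
(3) 0.43595 × 3.9548 × 0.57708 = 0.99494
Highest is cycle (1) at 1.0870 (>1, arbitrage).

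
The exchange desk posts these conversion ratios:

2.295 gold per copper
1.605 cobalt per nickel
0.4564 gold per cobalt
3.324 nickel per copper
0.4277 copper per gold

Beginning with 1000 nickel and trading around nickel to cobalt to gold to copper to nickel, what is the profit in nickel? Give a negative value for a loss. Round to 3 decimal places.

41.408

1000 nickel × 1.605 = 1605 cobalt
1605 cobalt × 0.4564 = 732.522 gold
732.522 gold × 0.4277 = 313.2996594 copper
313.2996594 copper × 3.324 = 1041.4080678456 nickel
Net change: 1041.4080678456 − 1000 = 41.4080678456 nickel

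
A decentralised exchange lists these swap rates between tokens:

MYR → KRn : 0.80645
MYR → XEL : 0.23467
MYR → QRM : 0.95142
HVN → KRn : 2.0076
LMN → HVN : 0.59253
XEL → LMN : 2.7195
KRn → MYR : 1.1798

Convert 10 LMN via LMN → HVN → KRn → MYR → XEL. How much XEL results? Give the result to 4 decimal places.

3.2935

10 LMN × 0.59253 = 5.9253 HVN
5.9253 HVN × 2.0076 = 11.89563228 KRn
11.89563228 KRn × 1.1798 = 14.034466963944 MYR
14.034466963944 MYR × 0.23467 = 3.29346836242873848 XEL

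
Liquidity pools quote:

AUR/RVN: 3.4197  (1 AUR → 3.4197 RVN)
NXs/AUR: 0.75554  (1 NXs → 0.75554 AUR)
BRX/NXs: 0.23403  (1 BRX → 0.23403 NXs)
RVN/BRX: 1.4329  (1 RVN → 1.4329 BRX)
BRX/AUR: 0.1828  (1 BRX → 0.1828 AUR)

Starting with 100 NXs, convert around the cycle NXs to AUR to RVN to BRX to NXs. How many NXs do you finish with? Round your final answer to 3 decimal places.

100 NXs × 0.75554 = 75.554 AUR
75.554 AUR × 3.4197 = 258.3720138 RVN
258.3720138 RVN × 1.4329 = 370.22125857402 BRX
370.22125857402 BRX × 0.23403 = 86.6428811440779006 NXs

86.643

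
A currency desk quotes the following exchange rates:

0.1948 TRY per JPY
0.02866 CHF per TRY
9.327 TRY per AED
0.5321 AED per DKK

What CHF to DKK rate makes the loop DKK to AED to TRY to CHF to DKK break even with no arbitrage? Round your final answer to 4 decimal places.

Known legs of the cycle: 0.5321 × 9.327 × 0.02866 = 0.142236619422
For no arbitrage the full-cycle product must be 1, so the missing rate is 1 / 0.142236619422 ≈ 7.030538.

7.0305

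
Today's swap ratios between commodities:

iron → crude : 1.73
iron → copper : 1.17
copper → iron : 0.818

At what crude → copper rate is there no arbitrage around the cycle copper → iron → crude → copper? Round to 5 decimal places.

0.70664

Known legs of the cycle: 0.818 × 1.73 = 1.41514
For no arbitrage the full-cycle product must be 1, so the missing rate is 1 / 1.41514 ≈ 0.7066439.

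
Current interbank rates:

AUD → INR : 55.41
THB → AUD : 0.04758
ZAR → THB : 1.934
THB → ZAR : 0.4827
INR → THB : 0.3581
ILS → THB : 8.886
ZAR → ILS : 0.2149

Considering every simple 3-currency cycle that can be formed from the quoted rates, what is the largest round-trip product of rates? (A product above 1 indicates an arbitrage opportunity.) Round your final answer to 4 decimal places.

0.9441

INR→THB→AUD→INR: 0.3581 × 0.04758 × 55.41 = 0.94410
ZAR→ILS→THB→ZAR: 0.2149 × 8.886 × 0.4827 = 0.92176
Maximum is INR→THB→AUD→INR at 0.9441; no arbitrage — every cycle loses value.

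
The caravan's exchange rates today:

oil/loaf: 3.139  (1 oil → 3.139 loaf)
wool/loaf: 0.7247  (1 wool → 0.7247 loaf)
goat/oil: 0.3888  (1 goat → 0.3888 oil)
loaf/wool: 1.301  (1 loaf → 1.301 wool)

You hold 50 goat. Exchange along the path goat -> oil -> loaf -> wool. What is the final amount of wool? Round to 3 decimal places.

50 goat × 0.3888 = 19.44 oil
19.44 oil × 3.139 = 61.02216 loaf
61.02216 loaf × 1.301 = 79.38983016 wool

79.390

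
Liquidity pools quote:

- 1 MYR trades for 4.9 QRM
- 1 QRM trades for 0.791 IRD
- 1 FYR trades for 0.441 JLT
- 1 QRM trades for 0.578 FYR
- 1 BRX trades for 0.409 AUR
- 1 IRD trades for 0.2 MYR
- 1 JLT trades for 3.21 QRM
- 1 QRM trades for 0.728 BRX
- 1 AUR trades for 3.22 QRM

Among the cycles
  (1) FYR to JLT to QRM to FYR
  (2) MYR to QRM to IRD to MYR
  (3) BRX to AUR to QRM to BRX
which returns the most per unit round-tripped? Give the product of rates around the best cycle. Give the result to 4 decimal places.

0.9588

(1) 0.441 × 3.21 × 0.578 = 0.81822
(2) 4.9 × 0.791 × 0.2 = 0.77518
(3) 0.409 × 3.22 × 0.728 = 0.95876
Highest is cycle (3) at 0.9588 (≤1, no arbitrage).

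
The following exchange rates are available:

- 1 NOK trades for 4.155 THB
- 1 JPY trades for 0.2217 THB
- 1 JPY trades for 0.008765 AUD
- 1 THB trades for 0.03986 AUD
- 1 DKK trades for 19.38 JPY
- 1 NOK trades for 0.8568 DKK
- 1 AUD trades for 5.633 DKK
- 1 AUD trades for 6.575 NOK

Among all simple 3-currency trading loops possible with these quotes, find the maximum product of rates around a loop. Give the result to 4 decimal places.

1.0889

NOK→THB→AUD→NOK: 4.155 × 0.03986 × 6.575 = 1.08894
AUD→DKK→JPY→AUD: 5.633 × 19.38 × 0.008765 = 0.95685
Maximum is NOK→THB→AUD→NOK at 1.0889; arbitrage exists.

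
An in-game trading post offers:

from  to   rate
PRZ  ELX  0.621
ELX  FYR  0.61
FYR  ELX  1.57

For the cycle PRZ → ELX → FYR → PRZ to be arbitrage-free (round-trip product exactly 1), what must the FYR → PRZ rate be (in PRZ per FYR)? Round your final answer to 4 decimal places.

2.6398

Known legs of the cycle: 0.621 × 0.61 = 0.37881
For no arbitrage the full-cycle product must be 1, so the missing rate is 1 / 0.37881 ≈ 2.639846.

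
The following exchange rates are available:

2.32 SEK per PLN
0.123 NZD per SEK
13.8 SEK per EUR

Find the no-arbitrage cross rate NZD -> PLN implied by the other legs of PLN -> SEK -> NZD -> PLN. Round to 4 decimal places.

3.5043

Known legs of the cycle: 2.32 × 0.123 = 0.28536
For no arbitrage the full-cycle product must be 1, so the missing rate is 1 / 0.28536 ≈ 3.504345.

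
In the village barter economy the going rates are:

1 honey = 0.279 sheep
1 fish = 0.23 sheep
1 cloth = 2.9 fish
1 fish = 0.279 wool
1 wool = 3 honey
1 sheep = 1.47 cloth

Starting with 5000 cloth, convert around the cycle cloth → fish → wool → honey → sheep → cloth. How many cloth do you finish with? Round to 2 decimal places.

5000 cloth × 2.9 = 14500 fish
14500 fish × 0.279 = 4045.5 wool
4045.5 wool × 3 = 12136.5 honey
12136.5 honey × 0.279 = 3386.0835 sheep
3386.0835 sheep × 1.47 = 4977.542745 cloth

4977.54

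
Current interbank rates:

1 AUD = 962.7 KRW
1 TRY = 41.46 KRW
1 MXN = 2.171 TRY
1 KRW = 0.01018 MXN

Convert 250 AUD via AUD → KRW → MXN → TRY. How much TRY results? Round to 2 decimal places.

250 AUD × 962.7 = 240675 KRW
240675 KRW × 0.01018 = 2450.0715 MXN
2450.0715 MXN × 2.171 = 5319.1052265 TRY

5319.11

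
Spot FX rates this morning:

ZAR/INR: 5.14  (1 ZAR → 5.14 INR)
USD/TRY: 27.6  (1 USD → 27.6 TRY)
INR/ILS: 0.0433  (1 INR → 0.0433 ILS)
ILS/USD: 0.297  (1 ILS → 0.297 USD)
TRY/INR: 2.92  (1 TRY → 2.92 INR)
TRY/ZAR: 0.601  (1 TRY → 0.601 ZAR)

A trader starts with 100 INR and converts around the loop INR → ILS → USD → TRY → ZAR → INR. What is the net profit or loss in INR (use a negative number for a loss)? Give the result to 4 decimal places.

9.6456

100 INR × 0.0433 = 4.33 ILS
4.33 ILS × 0.297 = 1.28601 USD
1.28601 USD × 27.6 = 35.493876 TRY
35.493876 TRY × 0.601 = 21.331819476 ZAR
21.331819476 ZAR × 5.14 = 109.64555210664 INR
Net change: 109.64555210664 − 100 = 9.64555210664 INR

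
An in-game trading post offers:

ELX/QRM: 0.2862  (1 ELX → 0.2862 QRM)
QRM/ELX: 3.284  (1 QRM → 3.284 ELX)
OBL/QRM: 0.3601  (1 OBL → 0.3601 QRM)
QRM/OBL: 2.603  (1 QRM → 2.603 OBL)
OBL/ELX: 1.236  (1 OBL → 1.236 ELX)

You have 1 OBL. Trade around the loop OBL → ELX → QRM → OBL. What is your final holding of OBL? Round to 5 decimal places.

0.92079

1 OBL × 1.236 = 1.236 ELX
1.236 ELX × 0.2862 = 0.3537432 QRM
0.3537432 QRM × 2.603 = 0.9207935496 OBL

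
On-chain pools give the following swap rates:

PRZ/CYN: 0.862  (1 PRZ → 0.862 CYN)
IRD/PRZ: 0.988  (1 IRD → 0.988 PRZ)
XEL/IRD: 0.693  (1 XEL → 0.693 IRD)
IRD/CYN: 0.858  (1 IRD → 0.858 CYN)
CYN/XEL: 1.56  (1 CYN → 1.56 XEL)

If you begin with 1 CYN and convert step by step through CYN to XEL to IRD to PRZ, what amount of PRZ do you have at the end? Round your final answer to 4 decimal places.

1 CYN × 1.56 = 1.56 XEL
1.56 XEL × 0.693 = 1.08108 IRD
1.08108 IRD × 0.988 = 1.06810704 PRZ

1.0681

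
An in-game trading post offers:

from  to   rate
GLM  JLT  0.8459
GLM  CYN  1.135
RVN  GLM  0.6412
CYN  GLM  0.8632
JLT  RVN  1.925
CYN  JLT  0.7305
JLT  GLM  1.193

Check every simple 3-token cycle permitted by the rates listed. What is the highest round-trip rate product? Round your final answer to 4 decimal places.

1.0441

GLM→JLT→RVN→GLM: 0.8459 × 1.925 × 0.6412 = 1.04410
GLM→CYN→JLT→GLM: 1.135 × 0.7305 × 1.193 = 0.98914
Maximum is GLM→JLT→RVN→GLM at 1.0441; arbitrage exists.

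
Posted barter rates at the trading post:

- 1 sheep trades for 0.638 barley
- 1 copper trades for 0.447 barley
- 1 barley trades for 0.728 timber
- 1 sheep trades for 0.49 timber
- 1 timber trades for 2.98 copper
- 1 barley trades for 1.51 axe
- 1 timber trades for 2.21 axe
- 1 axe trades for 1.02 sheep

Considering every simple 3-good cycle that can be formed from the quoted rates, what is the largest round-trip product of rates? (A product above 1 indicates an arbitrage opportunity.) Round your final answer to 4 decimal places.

1.1046

sheep→timber→axe→sheep: 0.49 × 2.21 × 1.02 = 1.10456
barley→axe→sheep→barley: 1.51 × 1.02 × 0.638 = 0.98265
barley→timber→copper→barley: 0.728 × 2.98 × 0.447 = 0.96974
Maximum is sheep→timber→axe→sheep at 1.1046; arbitrage exists.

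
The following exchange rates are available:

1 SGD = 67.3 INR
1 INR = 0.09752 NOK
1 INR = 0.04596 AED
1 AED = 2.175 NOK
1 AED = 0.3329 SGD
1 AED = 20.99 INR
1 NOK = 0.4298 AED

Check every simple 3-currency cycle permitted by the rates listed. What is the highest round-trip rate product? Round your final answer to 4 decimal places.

1.0297

SGD→INR→AED→SGD: 67.3 × 0.04596 × 0.3329 = 1.02970
AED→INR→NOK→AED: 20.99 × 0.09752 × 0.4298 = 0.87978
Maximum is SGD→INR→AED→SGD at 1.0297; arbitrage exists.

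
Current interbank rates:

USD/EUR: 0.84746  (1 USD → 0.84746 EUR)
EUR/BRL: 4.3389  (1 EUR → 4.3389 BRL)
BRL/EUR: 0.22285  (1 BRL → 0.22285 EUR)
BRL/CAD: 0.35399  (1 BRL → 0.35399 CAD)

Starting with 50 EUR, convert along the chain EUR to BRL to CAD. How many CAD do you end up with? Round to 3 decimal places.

76.796

50 EUR × 4.3389 = 216.945 BRL
216.945 BRL × 0.35399 = 76.79636055 CAD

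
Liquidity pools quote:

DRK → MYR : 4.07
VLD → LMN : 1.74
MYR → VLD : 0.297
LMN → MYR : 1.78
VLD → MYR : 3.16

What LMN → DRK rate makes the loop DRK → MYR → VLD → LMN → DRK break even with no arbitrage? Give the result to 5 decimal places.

0.47544

Known legs of the cycle: 4.07 × 0.297 × 1.74 = 2.1032946
For no arbitrage the full-cycle product must be 1, so the missing rate is 1 / 2.1032946 ≈ 0.4754446.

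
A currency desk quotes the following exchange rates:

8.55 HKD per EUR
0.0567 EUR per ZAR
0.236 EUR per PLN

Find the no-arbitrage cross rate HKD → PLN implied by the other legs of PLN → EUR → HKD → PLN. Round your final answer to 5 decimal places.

0.49559

Known legs of the cycle: 0.236 × 8.55 = 2.0178
For no arbitrage the full-cycle product must be 1, so the missing rate is 1 / 2.0178 ≈ 0.4955893.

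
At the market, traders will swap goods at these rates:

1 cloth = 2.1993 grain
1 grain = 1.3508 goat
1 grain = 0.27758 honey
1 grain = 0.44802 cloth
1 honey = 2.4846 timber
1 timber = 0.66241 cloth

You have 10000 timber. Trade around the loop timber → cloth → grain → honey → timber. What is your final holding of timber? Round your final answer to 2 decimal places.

10000 timber × 0.66241 = 6624.1 cloth
6624.1 cloth × 2.1993 = 14568.38313 grain
14568.38313 grain × 0.27758 = 4043.8917892254 honey
4043.8917892254 honey × 2.4846 = 10047.45353950942884 timber

10047.45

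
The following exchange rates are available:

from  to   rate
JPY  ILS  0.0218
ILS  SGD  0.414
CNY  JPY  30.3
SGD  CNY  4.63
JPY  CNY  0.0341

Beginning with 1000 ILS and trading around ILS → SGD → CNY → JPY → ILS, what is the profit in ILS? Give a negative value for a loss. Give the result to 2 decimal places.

1000 ILS × 0.414 = 414 SGD
414 SGD × 4.63 = 1916.82 CNY
1916.82 CNY × 30.3 = 58079.646 JPY
58079.646 JPY × 0.0218 = 1266.1362828 ILS
Net change: 1266.1362828 − 1000 = 266.1362828 ILS

266.14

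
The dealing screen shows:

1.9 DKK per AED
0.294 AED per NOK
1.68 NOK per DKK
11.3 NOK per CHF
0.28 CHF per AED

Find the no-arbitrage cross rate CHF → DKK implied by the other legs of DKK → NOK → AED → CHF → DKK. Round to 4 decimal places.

Known legs of the cycle: 1.68 × 0.294 × 0.28 = 0.1382976
For no arbitrage the full-cycle product must be 1, so the missing rate is 1 / 0.1382976 ≈ 7.230783.

7.2308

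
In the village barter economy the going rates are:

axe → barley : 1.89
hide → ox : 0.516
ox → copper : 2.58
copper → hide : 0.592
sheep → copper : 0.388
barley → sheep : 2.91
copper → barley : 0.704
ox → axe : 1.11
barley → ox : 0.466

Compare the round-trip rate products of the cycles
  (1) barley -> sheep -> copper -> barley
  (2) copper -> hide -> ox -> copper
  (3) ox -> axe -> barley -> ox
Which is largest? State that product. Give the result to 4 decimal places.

0.9776

(1) 2.91 × 0.388 × 0.704 = 0.79487
(2) 0.592 × 0.516 × 2.58 = 0.78812
(3) 1.11 × 1.89 × 0.466 = 0.97762
Highest is cycle (3) at 0.9776 (≤1, no arbitrage).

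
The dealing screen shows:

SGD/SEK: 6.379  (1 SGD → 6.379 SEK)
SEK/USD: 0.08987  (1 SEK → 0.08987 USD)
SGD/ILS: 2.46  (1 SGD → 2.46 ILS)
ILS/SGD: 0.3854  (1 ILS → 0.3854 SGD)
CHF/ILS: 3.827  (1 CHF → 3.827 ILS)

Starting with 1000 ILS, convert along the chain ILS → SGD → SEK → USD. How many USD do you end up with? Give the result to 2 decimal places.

220.94

1000 ILS × 0.3854 = 385.4 SGD
385.4 SGD × 6.379 = 2458.4666 SEK
2458.4666 SEK × 0.08987 = 220.942393342 USD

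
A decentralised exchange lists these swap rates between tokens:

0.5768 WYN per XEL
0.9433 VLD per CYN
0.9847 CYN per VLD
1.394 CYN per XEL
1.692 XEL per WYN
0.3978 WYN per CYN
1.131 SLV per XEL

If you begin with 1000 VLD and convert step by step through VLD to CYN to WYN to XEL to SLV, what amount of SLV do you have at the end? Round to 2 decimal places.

749.60

1000 VLD × 0.9847 = 984.7 CYN
984.7 CYN × 0.3978 = 391.71366 WYN
391.71366 WYN × 1.692 = 662.77951272 XEL
662.77951272 XEL × 1.131 = 749.60362888632 SLV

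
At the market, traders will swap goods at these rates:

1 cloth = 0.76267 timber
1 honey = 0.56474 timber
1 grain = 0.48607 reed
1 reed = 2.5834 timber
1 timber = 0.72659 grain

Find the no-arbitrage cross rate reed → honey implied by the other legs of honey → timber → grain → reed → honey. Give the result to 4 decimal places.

5.0138

Known legs of the cycle: 0.56474 × 0.72659 × 0.48607 = 0.199451259598162
For no arbitrage the full-cycle product must be 1, so the missing rate is 1 / 0.199451259598162 ≈ 5.013756.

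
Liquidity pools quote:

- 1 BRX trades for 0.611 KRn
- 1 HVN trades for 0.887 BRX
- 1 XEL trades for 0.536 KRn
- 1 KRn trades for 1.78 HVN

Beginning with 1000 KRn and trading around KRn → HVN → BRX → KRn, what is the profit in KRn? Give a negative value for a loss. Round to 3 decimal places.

-35.317

1000 KRn × 1.78 = 1780 HVN
1780 HVN × 0.887 = 1578.86 BRX
1578.86 BRX × 0.611 = 964.68346 KRn
Net change: 964.68346 − 1000 = -35.31654 KRn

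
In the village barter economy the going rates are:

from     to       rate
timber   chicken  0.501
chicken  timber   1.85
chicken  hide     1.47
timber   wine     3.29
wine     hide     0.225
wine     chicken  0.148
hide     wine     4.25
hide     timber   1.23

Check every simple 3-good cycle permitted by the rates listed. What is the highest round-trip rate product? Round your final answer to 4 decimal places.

0.9246

wine→chicken→hide→wine: 0.148 × 1.47 × 4.25 = 0.92463
wine→hide→timber→wine: 0.225 × 1.23 × 3.29 = 0.91051
chicken→hide→timber→chicken: 1.47 × 1.23 × 0.501 = 0.90586
wine→chicken→timber→wine: 0.148 × 1.85 × 3.29 = 0.90080
Maximum is wine→chicken→hide→wine at 0.9246; no arbitrage — every cycle loses value.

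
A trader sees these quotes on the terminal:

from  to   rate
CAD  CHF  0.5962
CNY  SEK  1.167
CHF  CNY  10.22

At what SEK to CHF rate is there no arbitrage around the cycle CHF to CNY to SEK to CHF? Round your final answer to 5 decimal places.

Known legs of the cycle: 10.22 × 1.167 = 11.92674
For no arbitrage the full-cycle product must be 1, so the missing rate is 1 / 11.92674 ≈ 0.0838452.

0.08385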